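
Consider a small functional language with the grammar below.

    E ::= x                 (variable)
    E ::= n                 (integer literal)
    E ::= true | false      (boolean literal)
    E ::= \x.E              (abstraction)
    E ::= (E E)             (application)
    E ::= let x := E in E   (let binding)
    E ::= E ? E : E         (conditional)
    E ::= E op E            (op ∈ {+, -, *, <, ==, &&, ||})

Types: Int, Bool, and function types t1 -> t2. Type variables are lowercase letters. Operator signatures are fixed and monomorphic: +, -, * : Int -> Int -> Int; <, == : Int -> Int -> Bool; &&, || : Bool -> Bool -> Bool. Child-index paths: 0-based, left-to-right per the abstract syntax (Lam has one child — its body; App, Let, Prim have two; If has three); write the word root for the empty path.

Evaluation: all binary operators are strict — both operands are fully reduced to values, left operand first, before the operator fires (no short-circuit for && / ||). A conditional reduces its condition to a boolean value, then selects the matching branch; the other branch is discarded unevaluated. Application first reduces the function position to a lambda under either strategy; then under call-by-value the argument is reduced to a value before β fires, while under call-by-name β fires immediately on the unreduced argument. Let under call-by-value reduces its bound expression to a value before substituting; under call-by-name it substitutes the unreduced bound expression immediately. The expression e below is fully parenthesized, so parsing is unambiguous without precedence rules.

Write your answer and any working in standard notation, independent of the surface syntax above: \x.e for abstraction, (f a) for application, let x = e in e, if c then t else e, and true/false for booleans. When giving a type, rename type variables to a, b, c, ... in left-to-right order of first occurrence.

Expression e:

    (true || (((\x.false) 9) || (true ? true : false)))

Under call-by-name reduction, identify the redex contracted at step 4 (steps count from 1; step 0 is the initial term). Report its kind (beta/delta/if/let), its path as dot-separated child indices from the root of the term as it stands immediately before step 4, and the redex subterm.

Working:
step 0: (true || (((\x.false) 9) || (if true then true else false)))
step 1: [beta@1.0] (true || (false || (if true then true else false)))
step 2: [if@1.1] (true || (false || true))
step 3: [delta@1] (true || true)
step 4: [delta@root] true

Answer: delta at root : (true || true)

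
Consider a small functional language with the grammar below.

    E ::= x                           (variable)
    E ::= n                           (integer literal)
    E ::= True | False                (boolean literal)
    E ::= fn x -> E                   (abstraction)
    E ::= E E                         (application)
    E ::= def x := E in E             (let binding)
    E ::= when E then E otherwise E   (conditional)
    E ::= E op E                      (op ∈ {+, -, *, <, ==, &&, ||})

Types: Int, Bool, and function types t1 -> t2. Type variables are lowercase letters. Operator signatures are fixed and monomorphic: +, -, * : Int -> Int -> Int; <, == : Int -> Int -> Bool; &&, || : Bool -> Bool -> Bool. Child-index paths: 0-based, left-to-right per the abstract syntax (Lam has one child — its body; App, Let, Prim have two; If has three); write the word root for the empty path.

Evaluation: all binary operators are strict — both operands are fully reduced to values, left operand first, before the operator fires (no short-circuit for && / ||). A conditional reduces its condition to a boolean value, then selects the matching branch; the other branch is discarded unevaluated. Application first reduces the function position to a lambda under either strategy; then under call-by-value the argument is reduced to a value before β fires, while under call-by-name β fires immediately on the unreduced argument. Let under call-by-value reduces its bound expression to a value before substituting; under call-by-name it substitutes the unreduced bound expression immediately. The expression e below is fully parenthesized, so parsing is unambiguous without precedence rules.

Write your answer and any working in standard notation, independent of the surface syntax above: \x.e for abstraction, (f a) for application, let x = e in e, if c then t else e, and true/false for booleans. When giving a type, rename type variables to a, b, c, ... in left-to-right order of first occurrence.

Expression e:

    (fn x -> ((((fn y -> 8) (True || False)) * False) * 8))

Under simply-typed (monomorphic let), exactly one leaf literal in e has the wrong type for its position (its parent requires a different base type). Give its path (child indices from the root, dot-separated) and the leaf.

Answer: 0.0.1 : false

Trace:
\y._ : b -> Int
  unify Bool ~ Bool
  unify Bool ~ Bool
  unify b -> Int ~ Bool -> c
  unify b ~ Bool
  unify Int ~ c
_ _ : Int
  unify Int ~ Int
  unify Bool ~ Int
  FAIL: mismatch Bool ~ Int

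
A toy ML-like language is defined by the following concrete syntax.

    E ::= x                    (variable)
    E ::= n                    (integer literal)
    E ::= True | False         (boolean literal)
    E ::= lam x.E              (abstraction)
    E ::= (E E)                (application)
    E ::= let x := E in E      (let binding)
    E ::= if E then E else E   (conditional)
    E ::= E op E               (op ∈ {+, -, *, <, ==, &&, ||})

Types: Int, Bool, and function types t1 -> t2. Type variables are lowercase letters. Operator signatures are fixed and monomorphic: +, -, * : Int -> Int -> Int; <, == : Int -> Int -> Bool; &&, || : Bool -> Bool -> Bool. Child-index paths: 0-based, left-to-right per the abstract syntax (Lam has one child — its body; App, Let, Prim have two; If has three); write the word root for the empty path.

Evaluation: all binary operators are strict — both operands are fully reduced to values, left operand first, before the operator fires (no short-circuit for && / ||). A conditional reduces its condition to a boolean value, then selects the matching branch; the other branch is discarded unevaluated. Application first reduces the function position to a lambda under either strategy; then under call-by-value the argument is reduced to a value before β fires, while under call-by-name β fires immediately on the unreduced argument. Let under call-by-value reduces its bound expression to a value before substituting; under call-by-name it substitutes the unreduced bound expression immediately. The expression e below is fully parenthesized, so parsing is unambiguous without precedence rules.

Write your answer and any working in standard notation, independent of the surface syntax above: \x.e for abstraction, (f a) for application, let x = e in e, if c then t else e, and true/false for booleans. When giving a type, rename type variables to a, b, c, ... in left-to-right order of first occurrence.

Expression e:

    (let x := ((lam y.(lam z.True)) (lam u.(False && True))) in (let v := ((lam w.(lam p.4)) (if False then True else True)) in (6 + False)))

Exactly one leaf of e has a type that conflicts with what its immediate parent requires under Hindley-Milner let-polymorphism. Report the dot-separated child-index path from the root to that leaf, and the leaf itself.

Derivation:
\z._ : b -> Bool
\y._ : a -> b -> Bool
  unify Bool ~ Bool
  unify Bool ~ Bool
\u._ : c -> Bool
  unify a -> b -> Bool ~ (c -> Bool) -> d
  unify a ~ c -> Bool
  unify b -> Bool ~ d
_ _ : b -> Bool
let x : forall. b -> Bool
\p._ : f -> Int
\w._ : e -> f -> Int
  unify Bool ~ Bool
  unify Bool ~ Bool
  unify e -> f -> Int ~ Bool -> g
  unify e ~ Bool
  unify f -> Int ~ g
_ _ : f -> Int
let v : forall. f -> Int
  unify Int ~ Int
  unify Bool ~ Int
  FAIL: mismatch Bool ~ Int

Answer: 1.1.1 : false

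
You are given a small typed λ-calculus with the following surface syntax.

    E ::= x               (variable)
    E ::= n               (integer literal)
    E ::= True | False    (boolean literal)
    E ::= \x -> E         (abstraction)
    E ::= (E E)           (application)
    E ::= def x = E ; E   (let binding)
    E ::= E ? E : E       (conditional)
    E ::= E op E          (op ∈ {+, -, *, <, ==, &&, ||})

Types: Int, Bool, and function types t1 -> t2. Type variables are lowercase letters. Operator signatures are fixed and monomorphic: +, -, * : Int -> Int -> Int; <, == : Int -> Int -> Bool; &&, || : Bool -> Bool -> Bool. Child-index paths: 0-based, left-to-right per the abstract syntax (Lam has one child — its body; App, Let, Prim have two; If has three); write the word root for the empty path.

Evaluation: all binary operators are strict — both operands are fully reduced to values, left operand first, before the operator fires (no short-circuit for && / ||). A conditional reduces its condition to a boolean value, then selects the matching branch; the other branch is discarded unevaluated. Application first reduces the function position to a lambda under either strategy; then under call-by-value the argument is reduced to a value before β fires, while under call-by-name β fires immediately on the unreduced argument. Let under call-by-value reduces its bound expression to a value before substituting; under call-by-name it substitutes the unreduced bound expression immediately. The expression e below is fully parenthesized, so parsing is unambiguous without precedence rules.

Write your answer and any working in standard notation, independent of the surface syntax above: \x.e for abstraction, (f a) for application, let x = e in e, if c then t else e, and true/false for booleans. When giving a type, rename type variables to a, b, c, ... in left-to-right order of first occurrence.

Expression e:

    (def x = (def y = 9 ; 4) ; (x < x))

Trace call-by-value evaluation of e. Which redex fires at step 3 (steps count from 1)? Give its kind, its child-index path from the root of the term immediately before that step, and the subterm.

Working:
step 0: (let x = (let y = 9 in 4) in (x < x))
step 1: [let@0] (let x = 4 in (x < x))
step 2: [let@root] (4 < 4)
step 3: [delta@root] false

Answer: delta at root : (4 < 4)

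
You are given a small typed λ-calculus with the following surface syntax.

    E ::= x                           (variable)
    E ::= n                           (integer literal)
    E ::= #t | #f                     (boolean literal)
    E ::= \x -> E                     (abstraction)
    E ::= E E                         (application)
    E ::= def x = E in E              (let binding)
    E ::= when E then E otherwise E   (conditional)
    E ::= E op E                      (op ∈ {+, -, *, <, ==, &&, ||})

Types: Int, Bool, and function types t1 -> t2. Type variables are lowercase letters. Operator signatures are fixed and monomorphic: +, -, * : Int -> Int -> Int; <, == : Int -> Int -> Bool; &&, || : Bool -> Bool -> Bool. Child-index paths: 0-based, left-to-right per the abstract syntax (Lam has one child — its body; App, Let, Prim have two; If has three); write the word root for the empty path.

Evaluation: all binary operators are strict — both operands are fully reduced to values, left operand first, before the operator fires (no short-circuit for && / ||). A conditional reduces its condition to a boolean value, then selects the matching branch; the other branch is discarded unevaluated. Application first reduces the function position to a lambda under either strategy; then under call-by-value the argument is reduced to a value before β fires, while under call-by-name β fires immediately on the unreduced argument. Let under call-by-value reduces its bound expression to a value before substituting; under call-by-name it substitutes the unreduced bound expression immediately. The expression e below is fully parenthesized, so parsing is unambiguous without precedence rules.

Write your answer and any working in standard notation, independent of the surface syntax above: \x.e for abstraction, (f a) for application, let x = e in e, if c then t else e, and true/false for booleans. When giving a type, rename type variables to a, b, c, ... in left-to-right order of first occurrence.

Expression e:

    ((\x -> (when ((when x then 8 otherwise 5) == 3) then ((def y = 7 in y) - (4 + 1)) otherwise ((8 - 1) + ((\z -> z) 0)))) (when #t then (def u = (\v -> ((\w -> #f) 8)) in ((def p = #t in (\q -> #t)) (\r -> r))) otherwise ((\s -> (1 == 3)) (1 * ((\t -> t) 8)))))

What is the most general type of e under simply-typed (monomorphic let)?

Working:
x : a
  unify a ~ Bool
  unify Int ~ Int
  unify Int ~ Int
  unify Int ~ Int
  unify Bool ~ Bool
let y : Int
y : Int
  unify Int ~ Int
  unify Int ~ Int
  unify Int ~ Int
  unify Int ~ Int
  unify Int ~ Int
  unify Int ~ Int
  unify Int ~ Int
z : b
\z._ : b -> b
  unify b -> b ~ Int -> c
  unify b ~ Int
  unify Int ~ c
_ _ : Int
  unify Int ~ Int
  unify Int ~ Int
\x._ : Bool -> Int
  unify Bool ~ Bool
\w._ : e -> Bool
  unify e -> Bool ~ Int -> f
  unify e ~ Int
  unify Bool ~ f
_ _ : Bool
\v._ : d -> Bool
let u : d -> Bool
let p : Bool
\q._ : g -> Bool
r : h
\r._ : h -> h
  unify g -> Bool ~ (h -> h) -> i
  unify g ~ h -> h
  unify Bool ~ i
_ _ : Bool
  unify Int ~ Int
  unify Int ~ Int
\s._ : j -> Bool
  unify Int ~ Int
t : k
\t._ : k -> k
  unify k -> k ~ Int -> l
  unify k ~ Int
  unify Int ~ l
_ _ : Int
  unify Int ~ Int
  unify j -> Bool ~ Int -> m
  unify j ~ Int
  unify Bool ~ m
_ _ : Bool
  unify Bool ~ Bool
  unify Bool -> Int ~ Bool -> n
  unify Bool ~ Bool
  unify Int ~ n
_ _ : Int

Answer: Int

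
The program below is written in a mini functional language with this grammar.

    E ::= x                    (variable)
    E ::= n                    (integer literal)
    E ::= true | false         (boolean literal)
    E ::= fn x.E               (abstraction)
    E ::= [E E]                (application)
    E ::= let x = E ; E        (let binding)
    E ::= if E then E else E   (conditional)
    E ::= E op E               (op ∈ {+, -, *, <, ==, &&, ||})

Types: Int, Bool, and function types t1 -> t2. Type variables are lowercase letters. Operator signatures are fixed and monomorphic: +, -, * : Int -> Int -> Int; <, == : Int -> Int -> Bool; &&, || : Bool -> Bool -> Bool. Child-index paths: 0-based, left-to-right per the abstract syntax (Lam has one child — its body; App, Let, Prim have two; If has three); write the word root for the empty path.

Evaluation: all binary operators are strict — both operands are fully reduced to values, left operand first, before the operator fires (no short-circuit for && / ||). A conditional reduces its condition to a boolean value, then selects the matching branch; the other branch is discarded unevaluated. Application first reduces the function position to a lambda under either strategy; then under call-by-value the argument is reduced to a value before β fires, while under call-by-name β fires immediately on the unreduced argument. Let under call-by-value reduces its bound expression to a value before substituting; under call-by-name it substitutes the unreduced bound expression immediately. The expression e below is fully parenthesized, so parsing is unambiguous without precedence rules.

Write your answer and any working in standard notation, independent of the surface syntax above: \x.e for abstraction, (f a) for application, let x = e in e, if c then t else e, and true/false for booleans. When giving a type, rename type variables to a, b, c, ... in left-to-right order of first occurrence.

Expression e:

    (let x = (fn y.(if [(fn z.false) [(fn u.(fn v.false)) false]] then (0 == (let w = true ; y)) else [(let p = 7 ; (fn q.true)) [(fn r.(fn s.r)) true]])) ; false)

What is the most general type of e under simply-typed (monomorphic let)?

Answer: Bool

Derivation:
\z._ : b -> Bool
\v._ : d -> Bool
\u._ : c -> d -> Bool
  unify c -> d -> Bool ~ Bool -> e
  unify c ~ Bool
  unify d -> Bool ~ e
_ _ : d -> Bool
  unify b -> Bool ~ (d -> Bool) -> f
  unify b ~ d -> Bool
  unify Bool ~ f
_ _ : Bool
  unify Bool ~ Bool
  unify Int ~ Int
let w : Bool
y : a
  unify a ~ Int
let p : Int
\q._ : g -> Bool
r : h
\s._ : i -> h
\r._ : h -> i -> h
  unify h -> i -> h ~ Bool -> j
  unify h ~ Bool
  unify i -> Bool ~ j
_ _ : i -> Bool
  unify g -> Bool ~ (i -> Bool) -> k
  unify g ~ i -> Bool
  unify Bool ~ k
_ _ : Bool
  unify Bool ~ Bool
\y._ : Int -> Bool
let x : Int -> Bool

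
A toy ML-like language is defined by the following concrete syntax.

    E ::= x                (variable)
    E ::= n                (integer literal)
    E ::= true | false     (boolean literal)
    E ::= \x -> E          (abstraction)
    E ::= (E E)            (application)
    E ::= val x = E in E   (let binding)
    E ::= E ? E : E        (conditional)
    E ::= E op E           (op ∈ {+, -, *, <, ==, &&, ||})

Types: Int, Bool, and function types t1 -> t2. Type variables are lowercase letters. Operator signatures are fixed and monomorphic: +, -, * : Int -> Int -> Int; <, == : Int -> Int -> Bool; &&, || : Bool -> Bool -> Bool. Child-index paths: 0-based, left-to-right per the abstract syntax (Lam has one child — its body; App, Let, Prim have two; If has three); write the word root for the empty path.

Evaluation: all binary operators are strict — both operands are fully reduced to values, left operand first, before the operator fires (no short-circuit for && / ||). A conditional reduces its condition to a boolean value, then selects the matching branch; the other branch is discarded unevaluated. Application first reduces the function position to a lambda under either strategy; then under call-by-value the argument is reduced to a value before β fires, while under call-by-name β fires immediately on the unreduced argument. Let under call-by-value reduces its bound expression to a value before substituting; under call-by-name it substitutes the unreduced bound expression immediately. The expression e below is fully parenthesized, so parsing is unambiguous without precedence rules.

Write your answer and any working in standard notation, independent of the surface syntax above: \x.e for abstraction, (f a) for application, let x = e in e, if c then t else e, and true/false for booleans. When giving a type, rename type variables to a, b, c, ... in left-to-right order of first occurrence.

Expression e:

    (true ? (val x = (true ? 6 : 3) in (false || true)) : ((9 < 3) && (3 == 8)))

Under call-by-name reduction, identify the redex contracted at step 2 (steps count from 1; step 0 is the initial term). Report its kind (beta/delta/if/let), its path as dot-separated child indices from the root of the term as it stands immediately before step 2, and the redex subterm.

Trace:
step 0: (if true then (let x = (if true then 6 else 3) in (false || true)) else ((9 < 3) && (3 == 8)))
step 1: [if@root] (let x = (if true then 6 else 3) in (false || true))
step 2: [let@root] (false || true)

Answer: let at root : (let x = (if true then 6 else 3) in (false || true))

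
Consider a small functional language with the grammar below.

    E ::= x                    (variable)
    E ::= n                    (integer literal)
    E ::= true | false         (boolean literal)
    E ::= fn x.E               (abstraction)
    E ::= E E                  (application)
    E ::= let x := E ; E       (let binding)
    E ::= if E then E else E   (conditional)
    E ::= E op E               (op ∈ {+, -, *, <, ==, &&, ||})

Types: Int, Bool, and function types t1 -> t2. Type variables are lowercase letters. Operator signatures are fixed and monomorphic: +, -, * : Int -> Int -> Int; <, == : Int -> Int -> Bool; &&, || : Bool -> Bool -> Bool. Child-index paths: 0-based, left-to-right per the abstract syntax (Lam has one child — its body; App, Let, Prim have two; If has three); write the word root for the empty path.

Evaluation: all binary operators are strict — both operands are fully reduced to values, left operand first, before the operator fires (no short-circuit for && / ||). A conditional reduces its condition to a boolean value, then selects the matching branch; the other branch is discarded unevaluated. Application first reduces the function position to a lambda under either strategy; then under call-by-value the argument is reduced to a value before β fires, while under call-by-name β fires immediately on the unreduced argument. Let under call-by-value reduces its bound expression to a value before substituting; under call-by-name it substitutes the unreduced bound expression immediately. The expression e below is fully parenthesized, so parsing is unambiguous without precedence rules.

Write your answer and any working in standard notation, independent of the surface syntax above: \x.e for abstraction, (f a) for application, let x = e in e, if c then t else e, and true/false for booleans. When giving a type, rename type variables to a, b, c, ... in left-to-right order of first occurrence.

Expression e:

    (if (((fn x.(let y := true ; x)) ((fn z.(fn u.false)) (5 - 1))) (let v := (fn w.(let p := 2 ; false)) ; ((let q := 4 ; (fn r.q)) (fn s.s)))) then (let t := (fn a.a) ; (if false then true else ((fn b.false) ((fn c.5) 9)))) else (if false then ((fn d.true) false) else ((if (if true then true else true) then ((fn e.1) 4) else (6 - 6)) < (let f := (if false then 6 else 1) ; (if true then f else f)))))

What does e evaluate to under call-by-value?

Trace:
step 0: (if (((\x.(let y = true in x)) ((\z.(\u.false)) (5 - 1))) (let v = (\w.(let p = 2 in false)) in ((let q = 4 in (\r.q)) (\s.s)))) then (let t = (\a.a) in (if false then true else ((\b.false) ((\c.5) 9)))) else (if false then ((\d.true) false) else ((if (if true then true else true) then ((\e.1) 4) else (6 - 6)) < (let f = (if false then 6 else 1) in (if true then f else f)))))
step 1: [delta@0.0.1.1] (if (((\x.(let y = true in x)) ((\z.(\u.false)) 4)) (let v = (\w.(let p = 2 in false)) in ((let q = 4 in (\r.q)) (\s.s)))) then (let t = (\a.a) in (if false then true else ((\b.false) ((\c.5) 9)))) else (if false then ((\d.true) false) else ((if (if true then true else true) then ((\e.1) 4) else (6 - 6)) < (let f = (if false then 6 else 1) in (if true then f else f)))))
step 2: [beta@0.0.1] (if (((\x.(let y = true in x)) (\u.false)) (let v = (\w.(let p = 2 in false)) in ((let q = 4 in (\r.q)) (\s.s)))) then (let t = (\a.a) in (if false then true else ((\b.false) ((\c.5) 9)))) else (if false then ((\d.true) false) else ((if (if true then true else true) then ((\e.1) 4) else (6 - 6)) < (let f = (if false then 6 else 1) in (if true then f else f)))))
step 3: [beta@0.0] (if ((let y = true in (\u.false)) (let v = (\w.(let p = 2 in false)) in ((let q = 4 in (\r.q)) (\s.s)))) then (let t = (\a.a) in (if false then true else ((\b.false) ((\c.5) 9)))) else (if false then ((\d.true) false) else ((if (if true then true else true) then ((\e.1) 4) else (6 - 6)) < (let f = (if false then 6 else 1) in (if true then f else f)))))
step 4: [let@0.0] (if ((\u.false) (let v = (\w.(let p = 2 in false)) in ((let q = 4 in (\r.q)) (\s.s)))) then (let t = (\a.a) in (if false then true else ((\b.false) ((\c.5) 9)))) else (if false then ((\d.true) false) else ((if (if true then true else true) then ((\e.1) 4) else (6 - 6)) < (let f = (if false then 6 else 1) in (if true then f else f)))))
step 5: [let@0.1] (if ((\u.false) ((let q = 4 in (\r.q)) (\s.s))) then (let t = (\a.a) in (if false then true else ((\b.false) ((\c.5) 9)))) else (if false then ((\d.true) false) else ((if (if true then true else true) then ((\e.1) 4) else (6 - 6)) < (let f = (if false then 6 else 1) in (if true then f else f)))))
step 6: [let@0.1.0] (if ((\u.false) ((\r.4) (\s.s))) then (let t = (\a.a) in (if false then true else ((\b.false) ((\c.5) 9)))) else (if false then ((\d.true) false) else ((if (if true then true else true) then ((\e.1) 4) else (6 - 6)) < (let f = (if false then 6 else 1) in (if true then f else f)))))
step 7: [beta@0.1] (if ((\u.false) 4) then (let t = (\a.a) in (if false then true else ((\b.false) ((\c.5) 9)))) else (if false then ((\d.true) false) else ((if (if true then true else true) then ((\e.1) 4) else (6 - 6)) < (let f = (if false then 6 else 1) in (if true then f else f)))))
step 8: [beta@0] (if false then (let t = (\a.a) in (if false then true else ((\b.false) ((\c.5) 9)))) else (if false then ((\d.true) false) else ((if (if true then true else true) then ((\e.1) 4) else (6 - 6)) < (let f = (if false then 6 else 1) in (if true then f else f)))))
step 9: [if@root] (if false then ((\d.true) false) else ((if (if true then true else true) then ((\e.1) 4) else (6 - 6)) < (let f = (if false then 6 else 1) in (if true then f else f))))
step 10: [if@root] ((if (if true then true else true) then ((\e.1) 4) else (6 - 6)) < (let f = (if false then 6 else 1) in (if true then f else f)))
step 11: [if@0.0] ((if true then ((\e.1) 4) else (6 - 6)) < (let f = (if false then 6 else 1) in (if true then f else f)))
step 12: [if@0] (((\e.1) 4) < (let f = (if false then 6 else 1) in (if true then f else f)))
step 13: [beta@0] (1 < (let f = (if false then 6 else 1) in (if true then f else f)))
step 14: [if@1.0] (1 < (let f = 1 in (if true then f else f)))
step 15: [let@1] (1 < (if true then 1 else 1))
step 16: [if@1] (1 < 1)
step 17: [delta@root] false

Answer: false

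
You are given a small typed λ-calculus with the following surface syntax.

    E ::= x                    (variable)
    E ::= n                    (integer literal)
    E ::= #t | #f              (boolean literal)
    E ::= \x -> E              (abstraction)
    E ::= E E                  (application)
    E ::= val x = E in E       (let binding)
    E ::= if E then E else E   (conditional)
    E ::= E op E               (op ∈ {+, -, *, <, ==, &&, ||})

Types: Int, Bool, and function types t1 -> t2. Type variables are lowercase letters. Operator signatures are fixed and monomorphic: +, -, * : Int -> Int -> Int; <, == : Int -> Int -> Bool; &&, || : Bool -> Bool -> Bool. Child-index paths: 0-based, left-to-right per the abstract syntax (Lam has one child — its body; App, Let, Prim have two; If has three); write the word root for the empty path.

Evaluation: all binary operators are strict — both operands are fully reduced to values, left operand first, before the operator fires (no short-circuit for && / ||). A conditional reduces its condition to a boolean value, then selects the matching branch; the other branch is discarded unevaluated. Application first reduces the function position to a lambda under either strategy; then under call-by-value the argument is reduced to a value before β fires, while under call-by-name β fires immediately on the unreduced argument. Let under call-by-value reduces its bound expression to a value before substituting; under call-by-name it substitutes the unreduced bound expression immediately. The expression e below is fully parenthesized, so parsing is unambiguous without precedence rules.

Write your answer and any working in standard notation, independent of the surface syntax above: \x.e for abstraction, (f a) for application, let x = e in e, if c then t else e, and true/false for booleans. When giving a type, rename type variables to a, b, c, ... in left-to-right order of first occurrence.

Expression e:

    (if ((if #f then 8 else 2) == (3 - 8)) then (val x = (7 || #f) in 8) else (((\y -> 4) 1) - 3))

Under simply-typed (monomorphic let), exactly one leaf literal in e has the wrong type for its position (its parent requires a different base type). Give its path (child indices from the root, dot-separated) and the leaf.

Answer: 1.0.0 : 7

Derivation:
  unify Bool ~ Bool
  unify Int ~ Int
  unify Int ~ Int
  unify Int ~ Int
  unify Int ~ Int
  unify Int ~ Int
  unify Bool ~ Bool
  unify Int ~ Bool
  FAIL: mismatch Int ~ Bool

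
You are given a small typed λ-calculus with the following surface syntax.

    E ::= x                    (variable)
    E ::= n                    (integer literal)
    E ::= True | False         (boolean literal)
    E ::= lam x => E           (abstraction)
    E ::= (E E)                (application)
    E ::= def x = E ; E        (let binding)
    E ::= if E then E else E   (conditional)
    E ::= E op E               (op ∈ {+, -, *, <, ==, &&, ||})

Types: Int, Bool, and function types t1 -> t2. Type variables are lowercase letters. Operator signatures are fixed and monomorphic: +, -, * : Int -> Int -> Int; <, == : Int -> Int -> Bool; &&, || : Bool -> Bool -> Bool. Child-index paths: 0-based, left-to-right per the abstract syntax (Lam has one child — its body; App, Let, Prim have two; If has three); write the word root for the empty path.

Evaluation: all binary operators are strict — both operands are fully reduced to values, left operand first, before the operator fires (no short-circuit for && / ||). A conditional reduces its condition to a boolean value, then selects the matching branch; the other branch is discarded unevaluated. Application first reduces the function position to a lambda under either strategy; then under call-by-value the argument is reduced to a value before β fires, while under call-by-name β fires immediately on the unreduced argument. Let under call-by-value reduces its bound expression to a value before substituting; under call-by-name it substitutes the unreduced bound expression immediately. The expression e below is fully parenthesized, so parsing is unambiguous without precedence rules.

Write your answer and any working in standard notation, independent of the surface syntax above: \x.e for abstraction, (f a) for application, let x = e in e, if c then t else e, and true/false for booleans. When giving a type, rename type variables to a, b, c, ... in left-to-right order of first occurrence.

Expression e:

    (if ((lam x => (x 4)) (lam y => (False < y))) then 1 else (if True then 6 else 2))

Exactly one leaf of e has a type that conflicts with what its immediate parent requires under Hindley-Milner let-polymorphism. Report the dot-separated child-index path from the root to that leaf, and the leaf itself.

Trace:
x : a
  unify a ~ Int -> b
_ _ : b
\x._ : (Int -> b) -> b
  unify Bool ~ Int
  FAIL: mismatch Bool ~ Int

Answer: 0.1.0.0 : false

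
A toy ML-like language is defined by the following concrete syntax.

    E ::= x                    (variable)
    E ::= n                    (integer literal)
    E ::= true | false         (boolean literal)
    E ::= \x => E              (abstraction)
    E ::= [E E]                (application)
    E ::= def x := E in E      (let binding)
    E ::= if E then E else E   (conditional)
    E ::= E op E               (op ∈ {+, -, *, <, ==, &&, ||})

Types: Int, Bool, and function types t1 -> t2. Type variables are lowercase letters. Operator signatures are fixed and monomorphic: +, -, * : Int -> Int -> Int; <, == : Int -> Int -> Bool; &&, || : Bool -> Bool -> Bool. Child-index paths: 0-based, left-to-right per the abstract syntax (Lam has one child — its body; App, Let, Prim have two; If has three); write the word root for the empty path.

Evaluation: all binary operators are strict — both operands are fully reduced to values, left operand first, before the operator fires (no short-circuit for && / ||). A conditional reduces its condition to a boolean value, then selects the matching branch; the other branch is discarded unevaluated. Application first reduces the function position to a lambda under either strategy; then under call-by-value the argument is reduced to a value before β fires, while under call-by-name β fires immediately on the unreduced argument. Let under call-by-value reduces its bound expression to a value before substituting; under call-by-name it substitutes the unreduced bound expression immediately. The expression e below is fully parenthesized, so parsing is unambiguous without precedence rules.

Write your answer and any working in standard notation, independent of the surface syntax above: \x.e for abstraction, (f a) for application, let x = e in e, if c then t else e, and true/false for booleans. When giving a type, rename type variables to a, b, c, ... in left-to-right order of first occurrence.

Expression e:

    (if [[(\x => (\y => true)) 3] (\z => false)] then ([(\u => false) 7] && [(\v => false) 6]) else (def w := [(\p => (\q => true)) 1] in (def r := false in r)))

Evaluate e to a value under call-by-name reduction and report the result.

Derivation:
step 0: (if (((\x.(\y.true)) 3) (\z.false)) then (((\u.false) 7) && ((\v.false) 6)) else (let w = ((\p.(\q.true)) 1) in (let r = false in r)))
step 1: [beta@0.0] (if ((\y.true) (\z.false)) then (((\u.false) 7) && ((\v.false) 6)) else (let w = ((\p.(\q.true)) 1) in (let r = false in r)))
step 2: [beta@0] (if true then (((\u.false) 7) && ((\v.false) 6)) else (let w = ((\p.(\q.true)) 1) in (let r = false in r)))
step 3: [if@root] (((\u.false) 7) && ((\v.false) 6))
step 4: [beta@0] (false && ((\v.false) 6))
step 5: [beta@1] (false && false)
step 6: [delta@root] false

Answer: false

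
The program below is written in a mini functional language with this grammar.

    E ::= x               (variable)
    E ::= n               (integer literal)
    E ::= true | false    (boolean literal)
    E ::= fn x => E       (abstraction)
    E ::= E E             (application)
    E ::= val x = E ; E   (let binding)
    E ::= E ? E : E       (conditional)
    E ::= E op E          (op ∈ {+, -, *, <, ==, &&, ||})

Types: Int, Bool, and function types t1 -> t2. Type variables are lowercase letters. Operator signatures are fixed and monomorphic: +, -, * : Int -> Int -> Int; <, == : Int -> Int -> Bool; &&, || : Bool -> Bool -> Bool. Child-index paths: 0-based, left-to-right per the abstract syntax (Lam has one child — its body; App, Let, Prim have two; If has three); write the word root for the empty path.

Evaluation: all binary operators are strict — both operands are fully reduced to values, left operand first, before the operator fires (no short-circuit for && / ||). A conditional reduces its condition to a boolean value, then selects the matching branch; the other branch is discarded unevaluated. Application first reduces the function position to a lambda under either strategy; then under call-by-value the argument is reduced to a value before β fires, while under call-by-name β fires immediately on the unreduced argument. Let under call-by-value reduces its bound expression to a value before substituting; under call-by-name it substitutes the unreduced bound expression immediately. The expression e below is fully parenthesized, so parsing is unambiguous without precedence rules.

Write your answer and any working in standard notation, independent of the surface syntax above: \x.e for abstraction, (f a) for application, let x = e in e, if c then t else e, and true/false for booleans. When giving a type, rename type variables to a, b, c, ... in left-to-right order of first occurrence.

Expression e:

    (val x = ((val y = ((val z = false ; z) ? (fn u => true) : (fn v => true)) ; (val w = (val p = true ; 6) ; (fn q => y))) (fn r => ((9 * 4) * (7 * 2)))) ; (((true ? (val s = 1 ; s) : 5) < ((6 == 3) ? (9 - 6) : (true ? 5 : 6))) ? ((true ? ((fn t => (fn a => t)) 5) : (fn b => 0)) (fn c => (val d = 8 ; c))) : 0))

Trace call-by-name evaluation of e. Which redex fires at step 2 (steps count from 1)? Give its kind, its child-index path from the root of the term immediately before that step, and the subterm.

Answer: if at 0.0 : (if true then (let s = 1 in s) else 5)

Working:
step 0: (let x = ((let y = (if (let z = false in z) then (\u.true) else (\v.true)) in (let w = (let p = true in 6) in (\q.y))) (\r.((9 * 4) * (7 * 2)))) in (if ((if true then (let s = 1 in s) else 5) < (if (6 == 3) then (9 - 6) else (if true then 5 else 6))) then ((if true then ((\t.(\a.t)) 5) else (\b.0)) (\c.(let d = 8 in c))) else 0))
step 1: [let@root] (if ((if true then (let s = 1 in s) else 5) < (if (6 == 3) then (9 - 6) else (if true then 5 else 6))) then ((if true then ((\t.(\a.t)) 5) else (\b.0)) (\c.(let d = 8 in c))) else 0)
step 2: [if@0.0] (if ((let s = 1 in s) < (if (6 == 3) then (9 - 6) else (if true then 5 else 6))) then ((if true then ((\t.(\a.t)) 5) else (\b.0)) (\c.(let d = 8 in c))) else 0)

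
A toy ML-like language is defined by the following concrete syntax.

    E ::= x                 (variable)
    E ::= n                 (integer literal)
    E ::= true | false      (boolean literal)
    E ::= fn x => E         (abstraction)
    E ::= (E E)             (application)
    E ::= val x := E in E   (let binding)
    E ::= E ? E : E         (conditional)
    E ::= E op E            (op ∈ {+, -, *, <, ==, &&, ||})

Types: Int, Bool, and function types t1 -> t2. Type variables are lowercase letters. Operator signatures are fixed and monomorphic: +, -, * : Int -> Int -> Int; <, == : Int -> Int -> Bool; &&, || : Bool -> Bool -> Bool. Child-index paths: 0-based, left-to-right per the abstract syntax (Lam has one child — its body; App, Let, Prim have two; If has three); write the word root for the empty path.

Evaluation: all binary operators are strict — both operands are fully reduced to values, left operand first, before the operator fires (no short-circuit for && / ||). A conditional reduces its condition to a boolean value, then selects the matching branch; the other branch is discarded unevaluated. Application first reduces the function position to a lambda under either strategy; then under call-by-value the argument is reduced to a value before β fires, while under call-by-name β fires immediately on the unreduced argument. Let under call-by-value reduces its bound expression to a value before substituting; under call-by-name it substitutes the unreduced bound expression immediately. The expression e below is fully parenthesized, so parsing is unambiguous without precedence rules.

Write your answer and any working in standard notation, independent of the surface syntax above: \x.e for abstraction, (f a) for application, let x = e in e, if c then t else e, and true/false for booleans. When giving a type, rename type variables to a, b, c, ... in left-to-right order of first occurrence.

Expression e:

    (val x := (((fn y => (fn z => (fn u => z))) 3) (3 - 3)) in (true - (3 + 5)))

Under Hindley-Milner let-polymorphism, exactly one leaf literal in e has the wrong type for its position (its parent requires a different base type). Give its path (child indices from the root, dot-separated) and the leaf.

Trace:
z : b
\u._ : c -> b
\z._ : b -> c -> b
\y._ : a -> b -> c -> b
  unify a -> b -> c -> b ~ Int -> d
  unify a ~ Int
  unify b -> c -> b ~ d
_ _ : b -> c -> b
  unify Int ~ Int
  unify Int ~ Int
  unify b -> c -> b ~ Int -> e
  unify b ~ Int
  unify c -> Int ~ e
_ _ : c -> Int
let x : forall. c -> Int
  unify Bool ~ Int
  FAIL: mismatch Bool ~ Int

Answer: 1.0 : true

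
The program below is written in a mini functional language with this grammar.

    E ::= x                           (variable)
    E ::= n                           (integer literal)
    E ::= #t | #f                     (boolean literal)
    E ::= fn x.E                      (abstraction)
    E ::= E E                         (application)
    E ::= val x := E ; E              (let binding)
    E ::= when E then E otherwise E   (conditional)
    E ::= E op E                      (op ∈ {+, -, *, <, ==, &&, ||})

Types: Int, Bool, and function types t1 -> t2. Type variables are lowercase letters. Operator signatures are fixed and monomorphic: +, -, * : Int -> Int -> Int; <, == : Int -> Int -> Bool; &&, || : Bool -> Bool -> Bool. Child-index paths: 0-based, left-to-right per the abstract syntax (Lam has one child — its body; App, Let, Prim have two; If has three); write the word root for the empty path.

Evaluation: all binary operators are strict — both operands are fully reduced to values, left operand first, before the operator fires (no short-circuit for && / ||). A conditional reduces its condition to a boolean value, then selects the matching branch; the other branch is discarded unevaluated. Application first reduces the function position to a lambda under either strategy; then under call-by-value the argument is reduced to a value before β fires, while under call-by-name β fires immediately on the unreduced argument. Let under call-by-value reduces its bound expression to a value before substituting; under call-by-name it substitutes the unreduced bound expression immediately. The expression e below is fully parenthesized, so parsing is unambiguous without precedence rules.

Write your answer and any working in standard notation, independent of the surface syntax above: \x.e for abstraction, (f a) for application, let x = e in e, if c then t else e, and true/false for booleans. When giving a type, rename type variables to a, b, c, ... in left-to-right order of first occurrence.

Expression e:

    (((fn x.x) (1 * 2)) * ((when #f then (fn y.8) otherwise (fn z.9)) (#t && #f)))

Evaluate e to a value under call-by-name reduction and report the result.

Derivation:
step 0: (((\x.x) (1 * 2)) * ((if false then (\y.8) else (\z.9)) (true && false)))
step 1: [beta@0] ((1 * 2) * ((if false then (\y.8) else (\z.9)) (true && false)))
step 2: [delta@0] (2 * ((if false then (\y.8) else (\z.9)) (true && false)))
step 3: [if@1.0] (2 * ((\z.9) (true && false)))
step 4: [beta@1] (2 * 9)
step 5: [delta@root] 18

Answer: 18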